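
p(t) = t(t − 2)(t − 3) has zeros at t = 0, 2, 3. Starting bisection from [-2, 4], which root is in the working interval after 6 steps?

0

t = 1 gives p = 2, positive; keep [-2, 1]
t = -0.5 gives p = -4.375, negative; keep [-0.5, 1]
t = 0.25 gives p = 1.203125, positive; keep [-0.5, 0.25]
t = -0.125 gives p = -0.8301, negative; keep [-0.125, 0.25]
t = 0.0625 gives p = 0.3557, positive; keep [-0.125, 0.0625]
t = -0.03125 gives p = -0.1924, negative; keep [-0.03125, 0.0625]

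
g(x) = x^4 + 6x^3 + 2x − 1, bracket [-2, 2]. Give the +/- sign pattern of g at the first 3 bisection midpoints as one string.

-++

x = 0 gives g = -1, negative; keep [0, 2]
x = 1 gives g = 8, positive; keep [0, 1]
x = 0.5 gives g = 0.8125, positive; keep [0, 0.5]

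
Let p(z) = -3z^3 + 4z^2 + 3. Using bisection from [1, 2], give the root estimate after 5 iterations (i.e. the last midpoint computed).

z = 1.5 gives p = 1.875, positive; keep [1.5, 2]
z = 1.75 gives p = -0.828125, negative; keep [1.5, 1.75]
z = 1.625 gives p = 0.689453, positive; keep [1.625, 1.75]
z = 1.6875 gives p = -0.0256, negative; keep [1.625, 1.6875]
z = 1.65625 gives p = 0.3426, positive; keep [1.65625, 1.6875]

1.65625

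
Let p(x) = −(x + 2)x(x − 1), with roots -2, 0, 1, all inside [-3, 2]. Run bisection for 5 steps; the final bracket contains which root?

p(-0.5) = -1.125 < 0, so the root lies in [-3, -0.5]
p(-1.75) = -1.203125 < 0, so the root lies in [-3, -1.75]
p(-2.375) = 3.005859 > 0, so the root lies in [-2.375, -1.75]
p(-2.0625) = 0.3948 > 0, so the root lies in [-2.0625, -1.75]
p(-1.90625) = -0.5194 < 0, so the root lies in [-2.0625, -1.90625]

-2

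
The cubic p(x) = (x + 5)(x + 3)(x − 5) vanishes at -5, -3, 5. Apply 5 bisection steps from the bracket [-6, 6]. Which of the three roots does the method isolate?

m = 0, p(m) = -75 (−); new bracket [0, 6]
m = 3, p(m) = -96 (−); new bracket [3, 6]
m = 4.5, p(m) = -35.625 (−); new bracket [4.5, 6]
m = 5.25, p(m) = 21.1406 (+); new bracket [4.5, 5.25]
m = 4.875, p(m) = -9.7207 (−); new bracket [4.875, 5.25]

5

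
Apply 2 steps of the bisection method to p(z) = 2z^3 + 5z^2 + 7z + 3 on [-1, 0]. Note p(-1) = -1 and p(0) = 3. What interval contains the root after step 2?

p(-0.5) = 0.5 > 0, so the root lies in [-1, -0.5]
p(-0.75) = -0.28125 < 0, so the root lies in [-0.75, -0.5]

[-0.75, -0.5]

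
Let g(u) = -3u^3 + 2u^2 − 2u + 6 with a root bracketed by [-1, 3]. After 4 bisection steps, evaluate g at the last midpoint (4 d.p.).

0.7656

g(1) = 3 > 0, so the root lies in [1, 3]
g(2) = -14 < 0, so the root lies in [1, 2]
g(1.5) = -2.625 < 0, so the root lies in [1, 1.5]
g(1.25) = 0.7656 > 0, so the root lies in [1.25, 1.5]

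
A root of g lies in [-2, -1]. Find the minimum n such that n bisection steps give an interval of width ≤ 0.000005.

Width after n steps is 1/2^n. Need 2^n ≥ 1/0.000005 = 200000.
2^17 = 131072 < 200000 ≤ 2^18 = 262144, so n = 18.

18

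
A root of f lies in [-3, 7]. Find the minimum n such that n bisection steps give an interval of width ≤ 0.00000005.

28

Width after n steps is 10/2^n. Need 2^n ≥ 10/0.00000005 = 200000000.
2^27 = 134217728 < 200000000 ≤ 2^28 = 268435456, so n = 28.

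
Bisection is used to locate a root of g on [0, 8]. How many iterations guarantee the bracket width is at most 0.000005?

Width after n steps is 8/2^n. Need 2^n ≥ 8/0.000005 = 1600000.
2^20 = 1048576 < 1600000 ≤ 2^21 = 2097152, so n = 21.

21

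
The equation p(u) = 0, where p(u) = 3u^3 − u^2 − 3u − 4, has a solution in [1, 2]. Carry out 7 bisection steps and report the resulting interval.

[1.5390625, 1.546875]

u = 1.5 gives p = -0.625, negative; keep [1.5, 2]
u = 1.75 gives p = 3.765625, positive; keep [1.5, 1.75]
u = 1.625 gives p = 1.357422, positive; keep [1.5, 1.625]
u = 1.5625 gives p = 0.3152, positive; keep [1.5, 1.5625]
u = 1.53125 gives p = -0.1674, negative; keep [1.53125, 1.5625]
u = 1.546875 gives p = 0.0707, positive; keep [1.53125, 1.546875]
u = 1.5390625 gives p = -0.0491, negative; keep [1.5390625, 1.546875]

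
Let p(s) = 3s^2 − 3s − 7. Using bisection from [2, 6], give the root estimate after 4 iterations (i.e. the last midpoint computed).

2.25

midpoint 4: p = 29 > 0 → [2, 4]
midpoint 3: p = 11 > 0 → [2, 3]
midpoint 2.5: p = 4.25 > 0 → [2, 2.5]
midpoint 2.25: p = 1.4375 > 0 → [2, 2.25]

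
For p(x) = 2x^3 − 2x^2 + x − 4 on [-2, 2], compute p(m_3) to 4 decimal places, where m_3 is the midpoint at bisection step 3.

p(0) = -4 < 0, so the root lies in [0, 2]
p(1) = -3 < 0, so the root lies in [1, 2]
p(1.5) = -0.25 < 0, so the root lies in [1.5, 2]

-0.2500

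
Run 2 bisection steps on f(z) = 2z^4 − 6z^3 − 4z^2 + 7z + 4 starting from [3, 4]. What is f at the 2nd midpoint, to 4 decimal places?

m = 3.5, f(m) = 22.375 (+); new bracket [3, 3.5]
m = 3.25, f(m) = 1.664062 (+); new bracket [3, 3.25]

1.6641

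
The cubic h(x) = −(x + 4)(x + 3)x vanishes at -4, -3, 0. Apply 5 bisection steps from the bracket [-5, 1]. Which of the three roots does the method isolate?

0

m = -2, h(m) = 4 (+); new bracket [-2, 1]
m = -0.5, h(m) = 4.375 (+); new bracket [-0.5, 1]
m = 0.25, h(m) = -3.453125 (−); new bracket [-0.5, 0.25]
m = -0.125, h(m) = 1.3926 (+); new bracket [-0.125, 0.25]
m = 0.0625, h(m) = -0.7776 (−); new bracket [-0.125, 0.0625]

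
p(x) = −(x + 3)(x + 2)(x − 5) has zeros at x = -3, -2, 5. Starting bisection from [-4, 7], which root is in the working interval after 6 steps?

p(1.5) = 55.125 > 0, so the root lies in [1.5, 7]
p(4.25) = 33.984375 > 0, so the root lies in [4.25, 7]
p(5.625) = -41.103516 < 0, so the root lies in [4.25, 5.625]
p(4.9375) = 3.4417 > 0, so the root lies in [4.9375, 5.625]
p(5.28125) = -16.9588 < 0, so the root lies in [4.9375, 5.28125]
p(5.109375) = -6.3058 < 0, so the root lies in [4.9375, 5.109375]

5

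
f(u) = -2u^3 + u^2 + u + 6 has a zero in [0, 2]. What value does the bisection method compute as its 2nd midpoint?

1.5

f(1) = 6 > 0, so the root lies in [1, 2]
f(1.5) = 3 > 0, so the root lies in [1.5, 2]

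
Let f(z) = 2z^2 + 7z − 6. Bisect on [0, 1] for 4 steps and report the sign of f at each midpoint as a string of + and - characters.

z = 0.5 gives f = -2, negative; keep [0.5, 1]
z = 0.75 gives f = 0.375, positive; keep [0.5, 0.75]
z = 0.625 gives f = -0.84375, negative; keep [0.625, 0.75]
z = 0.6875 gives f = -0.2422, negative; keep [0.6875, 0.75]

-+--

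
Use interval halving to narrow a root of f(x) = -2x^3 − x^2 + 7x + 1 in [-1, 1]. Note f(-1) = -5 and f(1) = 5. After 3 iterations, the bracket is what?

[-0.25, 0]

f(0) = 1 > 0, so the root lies in [-1, 0]
f(-0.5) = -2.5 < 0, so the root lies in [-0.5, 0]
f(-0.25) = -0.78125 < 0, so the root lies in [-0.25, 0]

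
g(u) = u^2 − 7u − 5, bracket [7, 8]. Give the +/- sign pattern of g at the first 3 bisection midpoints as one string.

midpoint 7.5: g = -1.25 < 0 → [7.5, 8]
midpoint 7.75: g = 0.8125 > 0 → [7.5, 7.75]
midpoint 7.625: g = -0.234375 < 0 → [7.625, 7.75]

-+-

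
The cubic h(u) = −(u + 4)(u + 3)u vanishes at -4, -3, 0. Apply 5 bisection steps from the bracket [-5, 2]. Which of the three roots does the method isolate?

0

h(-1.5) = 5.625 > 0, so the root lies in [-1.5, 2]
h(0.25) = -3.453125 < 0, so the root lies in [-1.5, 0.25]
h(-0.625) = 5.009766 > 0, so the root lies in [-0.625, 0.25]
h(-0.1875) = 2.0105 > 0, so the root lies in [-0.1875, 0.25]
h(0.03125) = -0.3819 < 0, so the root lies in [-0.1875, 0.03125]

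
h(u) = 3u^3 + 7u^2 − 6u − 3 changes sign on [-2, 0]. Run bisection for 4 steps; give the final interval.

m = -1, h(m) = 7 (+); new bracket [-1, 0]
m = -0.5, h(m) = 1.375 (+); new bracket [-0.5, 0]
m = -0.25, h(m) = -1.109375 (−); new bracket [-0.5, -0.25]
m = -0.375, h(m) = 0.0762 (+); new bracket [-0.375, -0.25]

[-0.375, -0.25]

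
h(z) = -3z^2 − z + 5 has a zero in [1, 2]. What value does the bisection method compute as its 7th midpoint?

m = 1.5, h(m) = -3.25 (−); new bracket [1, 1.5]
m = 1.25, h(m) = -0.9375 (−); new bracket [1, 1.25]
m = 1.125, h(m) = 0.078125 (+); new bracket [1.125, 1.25]
m = 1.1875, h(m) = -0.418 (−); new bracket [1.125, 1.1875]
m = 1.15625, h(m) = -0.167 (−); new bracket [1.125, 1.15625]
m = 1.140625, h(m) = -0.0437 (−); new bracket [1.125, 1.140625]
m = 1.1328125, h(m) = 0.0174 (+); new bracket [1.1328125, 1.140625]

1.1328125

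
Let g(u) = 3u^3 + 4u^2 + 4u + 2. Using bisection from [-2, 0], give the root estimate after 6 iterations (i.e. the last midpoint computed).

g(-1) = -1 < 0, so the root lies in [-1, 0]
g(-0.5) = 0.625 > 0, so the root lies in [-1, -0.5]
g(-0.75) = -0.015625 < 0, so the root lies in [-0.75, -0.5]
g(-0.625) = 0.3301 > 0, so the root lies in [-0.75, -0.625]
g(-0.6875) = 0.1658 > 0, so the root lies in [-0.75, -0.6875]
g(-0.71875) = 0.0775 > 0, so the root lies in [-0.75, -0.71875]

-0.71875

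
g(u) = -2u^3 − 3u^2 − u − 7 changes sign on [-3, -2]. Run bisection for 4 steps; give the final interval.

g(-2.5) = 8 > 0, so the root lies in [-2.5, -2]
g(-2.25) = 2.84375 > 0, so the root lies in [-2.25, -2]
g(-2.125) = 0.769531 > 0, so the root lies in [-2.125, -2]
g(-2.0625) = -0.1519 < 0, so the root lies in [-2.125, -2.0625]

[-2.125, -2.0625]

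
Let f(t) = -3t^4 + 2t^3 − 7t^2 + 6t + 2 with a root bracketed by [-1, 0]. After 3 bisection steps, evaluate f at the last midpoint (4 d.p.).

m = -0.5, f(m) = -3.1875 (−); new bracket [-0.5, 0]
m = -0.25, f(m) = 0.019531 (+); new bracket [-0.5, -0.25]
m = -0.375, f(m) = -1.39917 (−); new bracket [-0.375, -0.25]

-1.3992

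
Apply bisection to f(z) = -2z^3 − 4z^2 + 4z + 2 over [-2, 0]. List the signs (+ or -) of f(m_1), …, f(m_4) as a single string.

--++

midpoint -1: f = -4 < 0 → [-1, 0]
midpoint -0.5: f = -0.75 < 0 → [-0.5, 0]
midpoint -0.25: f = 0.78125 > 0 → [-0.5, -0.25]
midpoint -0.375: f = 0.043 > 0 → [-0.5, -0.375]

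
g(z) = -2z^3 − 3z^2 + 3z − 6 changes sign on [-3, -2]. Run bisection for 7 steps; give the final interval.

[-2.5546875, -2.546875]

m = -2.5, g(m) = -1 (−); new bracket [-3, -2.5]
m = -2.75, g(m) = 4.65625 (+); new bracket [-2.75, -2.5]
m = -2.625, g(m) = 1.628906 (+); new bracket [-2.625, -2.5]
m = -2.5625, g(m) = 0.2661 (+); new bracket [-2.5625, -2.5]
m = -2.53125, g(m) = -0.3788 (−); new bracket [-2.5625, -2.53125]
m = -2.546875, g(m) = -0.0594 (−); new bracket [-2.5625, -2.546875]
m = -2.5546875, g(m) = 0.1026 (+); new bracket [-2.5546875, -2.546875]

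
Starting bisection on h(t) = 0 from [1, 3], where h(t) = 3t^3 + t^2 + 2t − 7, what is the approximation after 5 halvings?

1.0625

h(2) = 25 > 0, so the root lies in [1, 2]
h(1.5) = 8.375 > 0, so the root lies in [1, 1.5]
h(1.25) = 2.921875 > 0, so the root lies in [1, 1.25]
h(1.125) = 0.7871 > 0, so the root lies in [1, 1.125]
h(1.0625) = -0.1477 < 0, so the root lies in [1.0625, 1.125]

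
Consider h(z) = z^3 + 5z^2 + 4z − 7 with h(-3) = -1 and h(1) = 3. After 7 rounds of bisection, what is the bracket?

[0.78125, 0.8125]

h(-1) = -7 < 0, so the root lies in [-1, 1]
h(0) = -7 < 0, so the root lies in [0, 1]
h(0.5) = -3.625 < 0, so the root lies in [0.5, 1]
h(0.75) = -0.7656 < 0, so the root lies in [0.75, 1]
h(0.875) = 0.998 > 0, so the root lies in [0.75, 0.875]
h(0.8125) = 0.0872 > 0, so the root lies in [0.75, 0.8125]
h(0.78125) = -0.3464 < 0, so the root lies in [0.78125, 0.8125]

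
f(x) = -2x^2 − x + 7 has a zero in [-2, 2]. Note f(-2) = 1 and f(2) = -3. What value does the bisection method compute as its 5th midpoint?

midpoint 0: f = 7 > 0 → [0, 2]
midpoint 1: f = 4 > 0 → [1, 2]
midpoint 1.5: f = 1 > 0 → [1.5, 2]
midpoint 1.75: f = -0.875 < 0 → [1.5, 1.75]
midpoint 1.625: f = 0.0938 > 0 → [1.625, 1.75]

1.625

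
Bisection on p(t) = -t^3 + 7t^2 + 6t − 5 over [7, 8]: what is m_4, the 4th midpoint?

m = 7.5, p(m) = 11.875 (+); new bracket [7.5, 8]
m = 7.75, p(m) = -3.546875 (−); new bracket [7.5, 7.75]
m = 7.625, p(m) = 4.412109 (+); new bracket [7.625, 7.75]
m = 7.6875, p(m) = 0.4954 (+); new bracket [7.6875, 7.75]

7.6875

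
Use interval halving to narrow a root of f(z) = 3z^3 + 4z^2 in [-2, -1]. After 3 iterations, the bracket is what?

[-1.375, -1.25]

midpoint -1.5: f = -1.125 < 0 → [-1.5, -1]
midpoint -1.25: f = 0.390625 > 0 → [-1.5, -1.25]
midpoint -1.375: f = -0.236328 < 0 → [-1.375, -1.25]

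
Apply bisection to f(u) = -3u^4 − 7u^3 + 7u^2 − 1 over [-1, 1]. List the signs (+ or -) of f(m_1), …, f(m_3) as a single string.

-+-

m = 0, f(m) = -1 (−); new bracket [-1, 0]
m = -0.5, f(m) = 1.4375 (+); new bracket [-0.5, 0]
m = -0.25, f(m) = -0.464844 (−); new bracket [-0.5, -0.25]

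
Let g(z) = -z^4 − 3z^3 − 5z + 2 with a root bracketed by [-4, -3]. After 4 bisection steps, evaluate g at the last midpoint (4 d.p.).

z = -3.5 gives g = -1.9375, negative; keep [-3.5, -3]
z = -3.25 gives g = 9.667969, positive; keep [-3.5, -3.25]
z = -3.375 gives g = 4.45874, positive; keep [-3.5, -3.375]
z = -3.4375 gives g = 1.4167, positive; keep [-3.5, -3.4375]

1.4167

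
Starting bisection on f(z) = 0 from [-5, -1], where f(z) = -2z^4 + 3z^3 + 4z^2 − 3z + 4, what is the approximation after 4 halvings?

m = -3, f(m) = -194 (−); new bracket [-3, -1]
m = -2, f(m) = -30 (−); new bracket [-2, -1]
m = -1.5, f(m) = -2.75 (−); new bracket [-1.5, -1]
m = -1.25, f(m) = 3.2578 (+); new bracket [-1.5, -1.25]

-1.25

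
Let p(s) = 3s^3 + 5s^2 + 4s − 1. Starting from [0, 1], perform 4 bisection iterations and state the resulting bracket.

[0.1875, 0.25]

midpoint 0.5: p = 2.625 > 0 → [0, 0.5]
midpoint 0.25: p = 0.359375 > 0 → [0, 0.25]
midpoint 0.125: p = -0.416016 < 0 → [0.125, 0.25]
midpoint 0.1875: p = -0.0544 < 0 → [0.1875, 0.25]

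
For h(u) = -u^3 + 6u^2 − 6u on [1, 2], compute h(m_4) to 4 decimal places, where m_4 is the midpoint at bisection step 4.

0.2000

h(1.5) = 1.125 > 0, so the root lies in [1, 1.5]
h(1.25) = -0.078125 < 0, so the root lies in [1.25, 1.5]
h(1.375) = 0.494141 > 0, so the root lies in [1.25, 1.375]
h(1.3125) = 0.2 > 0, so the root lies in [1.25, 1.3125]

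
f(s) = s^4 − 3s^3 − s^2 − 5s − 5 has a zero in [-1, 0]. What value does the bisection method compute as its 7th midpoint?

s = -0.5 gives f = -2.3125, negative; keep [-1, -0.5]
s = -0.75 gives f = -0.230469, negative; keep [-1, -0.75]
s = -0.875 gives f = 1.205322, positive; keep [-0.875, -0.75]
s = -0.8125 gives f = 0.4473, positive; keep [-0.8125, -0.75]
s = -0.78125 gives f = 0.0989, positive; keep [-0.78125, -0.75]
s = -0.765625 gives f = -0.0681, negative; keep [-0.78125, -0.765625]
s = -0.7734375 gives f = 0.0149, positive; keep [-0.7734375, -0.765625]

-0.7734375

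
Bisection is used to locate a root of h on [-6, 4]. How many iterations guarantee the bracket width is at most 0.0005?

15

Width after n steps is 10/2^n. Need 2^n ≥ 10/0.0005 = 20000.
2^14 = 16384 < 20000 ≤ 2^15 = 32768, so n = 15.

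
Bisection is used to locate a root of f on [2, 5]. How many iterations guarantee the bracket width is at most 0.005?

Width after n steps is 3/2^n. Need 2^n ≥ 3/0.005 = 600.
2^9 = 512 < 600 ≤ 2^10 = 1024, so n = 10.

10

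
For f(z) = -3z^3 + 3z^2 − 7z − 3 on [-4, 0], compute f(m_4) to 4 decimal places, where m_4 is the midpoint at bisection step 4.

m = -2, f(m) = 47 (+); new bracket [-2, 0]
m = -1, f(m) = 10 (+); new bracket [-1, 0]
m = -0.5, f(m) = 1.625 (+); new bracket [-0.5, 0]
m = -0.25, f(m) = -1.0156 (−); new bracket [-0.5, -0.25]

-1.0156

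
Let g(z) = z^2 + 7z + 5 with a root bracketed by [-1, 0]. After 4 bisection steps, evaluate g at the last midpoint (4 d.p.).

z = -0.5 gives g = 1.75, positive; keep [-1, -0.5]
z = -0.75 gives g = 0.3125, positive; keep [-1, -0.75]
z = -0.875 gives g = -0.359375, negative; keep [-0.875, -0.75]
z = -0.8125 gives g = -0.0273, negative; keep [-0.8125, -0.75]

-0.0273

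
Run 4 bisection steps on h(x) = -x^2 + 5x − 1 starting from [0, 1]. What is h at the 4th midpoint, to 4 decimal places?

-0.0977

h(0.5) = 1.25 > 0, so the root lies in [0, 0.5]
h(0.25) = 0.1875 > 0, so the root lies in [0, 0.25]
h(0.125) = -0.390625 < 0, so the root lies in [0.125, 0.25]
h(0.1875) = -0.0977 < 0, so the root lies in [0.1875, 0.25]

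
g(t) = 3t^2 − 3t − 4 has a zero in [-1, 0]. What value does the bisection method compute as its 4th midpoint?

-0.8125

g(-0.5) = -1.75 < 0, so the root lies in [-1, -0.5]
g(-0.75) = -0.0625 < 0, so the root lies in [-1, -0.75]
g(-0.875) = 0.921875 > 0, so the root lies in [-0.875, -0.75]
g(-0.8125) = 0.418 > 0, so the root lies in [-0.8125, -0.75]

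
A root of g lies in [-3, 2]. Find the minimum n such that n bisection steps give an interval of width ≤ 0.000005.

Width after n steps is 5/2^n. Need 2^n ≥ 5/0.000005 = 1000000.
2^19 = 524288 < 1000000 ≤ 2^20 = 1048576, so n = 20.

20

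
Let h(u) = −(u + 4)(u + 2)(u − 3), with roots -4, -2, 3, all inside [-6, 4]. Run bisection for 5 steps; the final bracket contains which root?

m = -1, h(m) = 12 (+); new bracket [-1, 4]
m = 1.5, h(m) = 28.875 (+); new bracket [1.5, 4]
m = 2.75, h(m) = 8.015625 (+); new bracket [2.75, 4]
m = 3.375, h(m) = -14.8652 (−); new bracket [2.75, 3.375]
m = 3.0625, h(m) = -2.2346 (−); new bracket [2.75, 3.0625]

3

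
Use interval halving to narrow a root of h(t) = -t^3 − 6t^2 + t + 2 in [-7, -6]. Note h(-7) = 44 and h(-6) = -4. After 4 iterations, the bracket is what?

midpoint -6.5: h = 16.625 > 0 → [-6.5, -6]
midpoint -6.25: h = 5.515625 > 0 → [-6.25, -6]
midpoint -6.125: h = 0.564453 > 0 → [-6.125, -6]
midpoint -6.0625: h = -1.7654 < 0 → [-6.125, -6.0625]

[-6.125, -6.0625]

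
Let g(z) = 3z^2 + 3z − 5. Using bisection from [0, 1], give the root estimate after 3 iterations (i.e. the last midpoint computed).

0.875

g(0.5) = -2.75 < 0, so the root lies in [0.5, 1]
g(0.75) = -1.0625 < 0, so the root lies in [0.75, 1]
g(0.875) = -0.078125 < 0, so the root lies in [0.875, 1]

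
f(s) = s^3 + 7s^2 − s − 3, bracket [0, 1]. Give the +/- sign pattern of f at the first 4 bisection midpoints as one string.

-+--

midpoint 0.5: f = -1.625 < 0 → [0.5, 1]
midpoint 0.75: f = 0.609375 > 0 → [0.5, 0.75]
midpoint 0.625: f = -0.646484 < 0 → [0.625, 0.75]
midpoint 0.6875: f = -0.054 < 0 → [0.6875, 0.75]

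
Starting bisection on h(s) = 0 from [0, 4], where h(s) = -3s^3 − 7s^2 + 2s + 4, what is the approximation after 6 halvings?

s = 2 gives h = -44, negative; keep [0, 2]
s = 1 gives h = -4, negative; keep [0, 1]
s = 0.5 gives h = 2.875, positive; keep [0.5, 1]
s = 0.75 gives h = 0.2969, positive; keep [0.75, 1]
s = 0.875 gives h = -1.6191, negative; keep [0.75, 0.875]
s = 0.8125 gives h = -0.6052, negative; keep [0.75, 0.8125]

0.8125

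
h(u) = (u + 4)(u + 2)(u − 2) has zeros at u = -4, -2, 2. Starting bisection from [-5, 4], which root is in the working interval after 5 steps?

m = -0.5, h(m) = -13.125 (−); new bracket [-0.5, 4]
m = 1.75, h(m) = -5.390625 (−); new bracket [1.75, 4]
m = 2.875, h(m) = 29.326172 (+); new bracket [1.75, 2.875]
m = 2.3125, h(m) = 8.5071 (+); new bracket [1.75, 2.3125]
m = 2.03125, h(m) = 0.7598 (+); new bracket [1.75, 2.03125]

2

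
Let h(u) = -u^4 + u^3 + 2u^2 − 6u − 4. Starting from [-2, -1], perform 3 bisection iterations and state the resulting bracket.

[-1.625, -1.5]

midpoint -1.5: h = 1.0625 > 0 → [-2, -1.5]
midpoint -1.75: h = -2.113281 < 0 → [-1.75, -1.5]
midpoint -1.625: h = -0.232666 < 0 → [-1.625, -1.5]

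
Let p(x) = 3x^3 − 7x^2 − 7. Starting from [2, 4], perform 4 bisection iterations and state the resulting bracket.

[2.625, 2.75]

m = 3, p(m) = 11 (+); new bracket [2, 3]
m = 2.5, p(m) = -3.875 (−); new bracket [2.5, 3]
m = 2.75, p(m) = 2.453125 (+); new bracket [2.5, 2.75]
m = 2.625, p(m) = -0.9707 (−); new bracket [2.625, 2.75]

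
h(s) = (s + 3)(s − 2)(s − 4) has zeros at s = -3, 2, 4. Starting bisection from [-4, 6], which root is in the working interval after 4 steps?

-3

m = 1, h(m) = 12 (+); new bracket [-4, 1]
m = -1.5, h(m) = 28.875 (+); new bracket [-4, -1.5]
m = -2.75, h(m) = 8.015625 (+); new bracket [-4, -2.75]
m = -3.375, h(m) = -14.8652 (−); new bracket [-3.375, -2.75]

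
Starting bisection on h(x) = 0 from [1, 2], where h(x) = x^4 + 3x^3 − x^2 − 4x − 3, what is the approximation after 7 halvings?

x = 1.5 gives h = 3.9375, positive; keep [1, 1.5]
x = 1.25 gives h = -1.261719, negative; keep [1.25, 1.5]
x = 1.375 gives h = 0.982666, positive; keep [1.25, 1.375]
x = 1.3125 gives h = -0.2222, negative; keep [1.3125, 1.375]
x = 1.34375 gives h = 0.3588, positive; keep [1.3125, 1.34375]
x = 1.328125 gives h = 0.0631, positive; keep [1.3125, 1.328125]
x = 1.3203125 gives h = -0.0808, negative; keep [1.3203125, 1.328125]

1.3203125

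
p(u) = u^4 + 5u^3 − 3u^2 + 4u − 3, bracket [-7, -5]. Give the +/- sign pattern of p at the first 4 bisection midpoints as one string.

p(-6) = 81 > 0, so the root lies in [-6, -5]
p(-5.5) = -32.5625 < 0, so the root lies in [-6, -5.5]
p(-5.75) = 17.394531 > 0, so the root lies in [-5.75, -5.5]
p(-5.625) = -9.1853 < 0, so the root lies in [-5.75, -5.625]

+-+-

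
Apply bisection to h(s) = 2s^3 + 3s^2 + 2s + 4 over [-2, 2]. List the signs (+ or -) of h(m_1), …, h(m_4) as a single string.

s = 0 gives h = 4, positive; keep [-2, 0]
s = -1 gives h = 3, positive; keep [-2, -1]
s = -1.5 gives h = 1, positive; keep [-2, -1.5]
s = -1.75 gives h = -1.0312, negative; keep [-1.75, -1.5]

+++-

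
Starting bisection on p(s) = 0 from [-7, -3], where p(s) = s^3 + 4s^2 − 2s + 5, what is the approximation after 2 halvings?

-4

p(-5) = -10 < 0, so the root lies in [-5, -3]
p(-4) = 13 > 0, so the root lies in [-5, -4]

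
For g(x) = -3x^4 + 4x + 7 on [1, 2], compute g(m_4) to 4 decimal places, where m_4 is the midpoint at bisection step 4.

midpoint 1.5: g = -2.1875 < 0 → [1, 1.5]
midpoint 1.25: g = 4.675781 > 0 → [1.25, 1.5]
midpoint 1.375: g = 1.776611 > 0 → [1.375, 1.5]
midpoint 1.4375: g = -0.0601 < 0 → [1.375, 1.4375]

-0.0601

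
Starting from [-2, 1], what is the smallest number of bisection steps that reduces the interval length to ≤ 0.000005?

20

Width after n steps is 3/2^n. Need 2^n ≥ 3/0.000005 = 600000.
2^19 = 524288 < 600000 ≤ 2^20 = 1048576, so n = 20.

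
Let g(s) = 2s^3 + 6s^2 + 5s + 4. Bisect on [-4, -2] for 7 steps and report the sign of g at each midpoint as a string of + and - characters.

s = -3 gives g = -11, negative; keep [-3, -2]
s = -2.5 gives g = -2.25, negative; keep [-2.5, -2]
s = -2.25 gives g = 0.34375, positive; keep [-2.5, -2.25]
s = -2.375 gives g = -0.8242, negative; keep [-2.375, -2.25]
s = -2.3125 gives g = -0.2095, negative; keep [-2.3125, -2.25]
s = -2.28125 gives g = 0.0746, positive; keep [-2.3125, -2.28125]
s = -2.296875 gives g = -0.0655, negative; keep [-2.296875, -2.28125]

--+--+-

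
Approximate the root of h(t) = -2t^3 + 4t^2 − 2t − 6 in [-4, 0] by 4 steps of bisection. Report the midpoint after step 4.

m = -2, h(m) = 30 (+); new bracket [-2, 0]
m = -1, h(m) = 2 (+); new bracket [-1, 0]
m = -0.5, h(m) = -3.75 (−); new bracket [-1, -0.5]
m = -0.75, h(m) = -1.4062 (−); new bracket [-1, -0.75]

-0.75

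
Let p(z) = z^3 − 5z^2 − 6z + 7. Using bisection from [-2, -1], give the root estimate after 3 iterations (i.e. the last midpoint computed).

-1.625

midpoint -1.5: p = 1.375 > 0 → [-2, -1.5]
midpoint -1.75: p = -3.171875 < 0 → [-1.75, -1.5]
midpoint -1.625: p = -0.744141 < 0 → [-1.625, -1.5]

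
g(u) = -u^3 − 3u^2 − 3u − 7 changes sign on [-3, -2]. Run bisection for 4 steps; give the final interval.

[-2.875, -2.8125]

m = -2.5, g(m) = -2.625 (−); new bracket [-3, -2.5]
m = -2.75, g(m) = -0.640625 (−); new bracket [-3, -2.75]
m = -2.875, g(m) = 0.591797 (+); new bracket [-2.875, -2.75]
m = -2.8125, g(m) = -0.0457 (−); new bracket [-2.875, -2.8125]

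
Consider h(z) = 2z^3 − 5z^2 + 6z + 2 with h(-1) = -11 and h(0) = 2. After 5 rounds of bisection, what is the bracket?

z = -0.5 gives h = -2.5, negative; keep [-0.5, 0]
z = -0.25 gives h = 0.15625, positive; keep [-0.5, -0.25]
z = -0.375 gives h = -1.058594, negative; keep [-0.375, -0.25]
z = -0.3125 gives h = -0.4243, negative; keep [-0.3125, -0.25]
z = -0.28125 gives h = -0.1275, negative; keep [-0.28125, -0.25]

[-0.28125, -0.25]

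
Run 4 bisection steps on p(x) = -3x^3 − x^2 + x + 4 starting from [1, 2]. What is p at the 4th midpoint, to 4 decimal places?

0.3352

p(1.5) = -6.875 < 0, so the root lies in [1, 1.5]
p(1.25) = -2.171875 < 0, so the root lies in [1, 1.25]
p(1.125) = -0.412109 < 0, so the root lies in [1, 1.125]
p(1.0625) = 0.3352 > 0, so the root lies in [1.0625, 1.125]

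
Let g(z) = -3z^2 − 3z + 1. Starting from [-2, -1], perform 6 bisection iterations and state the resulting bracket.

[-1.265625, -1.25]

g(-1.5) = -1.25 < 0, so the root lies in [-1.5, -1]
g(-1.25) = 0.0625 > 0, so the root lies in [-1.5, -1.25]
g(-1.375) = -0.546875 < 0, so the root lies in [-1.375, -1.25]
g(-1.3125) = -0.2305 < 0, so the root lies in [-1.3125, -1.25]
g(-1.28125) = -0.0811 < 0, so the root lies in [-1.28125, -1.25]
g(-1.265625) = -0.0085 < 0, so the root lies in [-1.265625, -1.25]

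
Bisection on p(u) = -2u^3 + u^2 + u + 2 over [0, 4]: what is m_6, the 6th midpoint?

p(2) = -8 < 0, so the root lies in [0, 2]
p(1) = 2 > 0, so the root lies in [1, 2]
p(1.5) = -1 < 0, so the root lies in [1, 1.5]
p(1.25) = 0.9062 > 0, so the root lies in [1.25, 1.5]
p(1.375) = 0.0664 > 0, so the root lies in [1.375, 1.5]
p(1.4375) = -0.437 < 0, so the root lies in [1.375, 1.4375]

1.4375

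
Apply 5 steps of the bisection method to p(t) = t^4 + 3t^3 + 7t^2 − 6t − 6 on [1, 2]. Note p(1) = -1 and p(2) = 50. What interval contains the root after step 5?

[1.03125, 1.0625]

t = 1.5 gives p = 15.9375, positive; keep [1, 1.5]
t = 1.25 gives p = 5.738281, positive; keep [1, 1.25]
t = 1.125 gives p = 1.982666, positive; keep [1, 1.125]
t = 1.0625 gives p = 0.4002, positive; keep [1, 1.0625]
t = 1.03125 gives p = -0.3221, negative; keep [1.03125, 1.0625]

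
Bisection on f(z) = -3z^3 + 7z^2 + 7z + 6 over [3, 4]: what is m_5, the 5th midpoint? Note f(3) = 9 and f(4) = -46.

3.21875

z = 3.5 gives f = -12.375, negative; keep [3, 3.5]
z = 3.25 gives f = -0.296875, negative; keep [3, 3.25]
z = 3.125 gives f = 4.681641, positive; keep [3.125, 3.25]
z = 3.1875 gives f = 2.2771, positive; keep [3.1875, 3.25]
z = 3.21875 gives f = 1.0116, positive; keep [3.21875, 3.25]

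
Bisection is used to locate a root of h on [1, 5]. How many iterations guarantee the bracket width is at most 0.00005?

17

Width after n steps is 4/2^n. Need 2^n ≥ 4/0.00005 = 80000.
2^16 = 65536 < 80000 ≤ 2^17 = 131072, so n = 17.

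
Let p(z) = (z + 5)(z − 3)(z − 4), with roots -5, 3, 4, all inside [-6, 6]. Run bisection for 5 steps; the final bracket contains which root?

-5

z = 0 gives p = 60, positive; keep [-6, 0]
z = -3 gives p = 84, positive; keep [-6, -3]
z = -4.5 gives p = 31.875, positive; keep [-6, -4.5]
z = -5.25 gives p = -19.0781, negative; keep [-5.25, -4.5]
z = -4.875 gives p = 8.7363, positive; keep [-5.25, -4.875]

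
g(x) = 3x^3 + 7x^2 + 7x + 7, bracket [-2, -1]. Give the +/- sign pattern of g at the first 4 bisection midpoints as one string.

midpoint -1.5: g = 2.125 > 0 → [-2, -1.5]
midpoint -1.75: g = 0.109375 > 0 → [-2, -1.75]
midpoint -1.875: g = -1.291016 < 0 → [-1.875, -1.75]
midpoint -1.8125: g = -0.5544 < 0 → [-1.8125, -1.75]

++--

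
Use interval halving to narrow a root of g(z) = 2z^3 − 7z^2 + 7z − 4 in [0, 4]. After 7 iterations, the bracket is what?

[2.375, 2.40625]

m = 2, g(m) = -2 (−); new bracket [2, 4]
m = 3, g(m) = 8 (+); new bracket [2, 3]
m = 2.5, g(m) = 1 (+); new bracket [2, 2.5]
m = 2.25, g(m) = -0.9062 (−); new bracket [2.25, 2.5]
m = 2.375, g(m) = -0.0664 (−); new bracket [2.375, 2.5]
m = 2.4375, g(m) = 0.437 (+); new bracket [2.375, 2.4375]
m = 2.40625, g(m) = 0.178 (+); new bracket [2.375, 2.40625]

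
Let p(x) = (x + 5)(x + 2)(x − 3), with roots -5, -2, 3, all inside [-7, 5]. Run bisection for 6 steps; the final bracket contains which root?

m = -1, p(m) = -16 (−); new bracket [-1, 5]
m = 2, p(m) = -28 (−); new bracket [2, 5]
m = 3.5, p(m) = 23.375 (+); new bracket [2, 3.5]
m = 2.75, p(m) = -9.2031 (−); new bracket [2.75, 3.5]
m = 3.125, p(m) = 5.2051 (+); new bracket [2.75, 3.125]
m = 2.9375, p(m) = -2.4495 (−); new bracket [2.9375, 3.125]

3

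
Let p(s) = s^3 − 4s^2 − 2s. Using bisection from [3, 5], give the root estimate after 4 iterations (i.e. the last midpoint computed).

s = 4 gives p = -8, negative; keep [4, 5]
s = 4.5 gives p = 1.125, positive; keep [4, 4.5]
s = 4.25 gives p = -3.984375, negative; keep [4.25, 4.5]
s = 4.375 gives p = -1.5723, negative; keep [4.375, 4.5]

4.375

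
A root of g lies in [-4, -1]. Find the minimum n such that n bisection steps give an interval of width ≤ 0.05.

Width after n steps is 3/2^n. Need 2^n ≥ 3/0.05 = 60.
2^5 = 32 < 60 ≤ 2^6 = 64, so n = 6.

6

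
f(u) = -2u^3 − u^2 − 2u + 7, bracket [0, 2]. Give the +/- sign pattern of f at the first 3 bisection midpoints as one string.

+--

f(1) = 2 > 0, so the root lies in [1, 2]
f(1.5) = -5 < 0, so the root lies in [1, 1.5]
f(1.25) = -0.96875 < 0, so the root lies in [1, 1.25]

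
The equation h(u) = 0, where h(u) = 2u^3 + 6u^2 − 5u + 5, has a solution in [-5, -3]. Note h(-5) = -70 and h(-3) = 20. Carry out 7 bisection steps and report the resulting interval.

u = -4 gives h = -7, negative; keep [-4, -3]
u = -3.5 gives h = 10.25, positive; keep [-4, -3.5]
u = -3.75 gives h = 2.65625, positive; keep [-4, -3.75]
u = -3.875 gives h = -1.9023, negative; keep [-3.875, -3.75]
u = -3.8125 gives h = 0.4429, positive; keep [-3.875, -3.8125]
u = -3.84375 gives h = -0.7131, negative; keep [-3.84375, -3.8125]
u = -3.828125 gives h = -0.131, negative; keep [-3.828125, -3.8125]

[-3.828125, -3.8125]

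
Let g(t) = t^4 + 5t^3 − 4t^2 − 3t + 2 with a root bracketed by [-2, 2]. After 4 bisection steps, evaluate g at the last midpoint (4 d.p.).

0.2070

g(0) = 2 > 0, so the root lies in [-2, 0]
g(-1) = -3 < 0, so the root lies in [-1, 0]
g(-0.5) = 1.9375 > 0, so the root lies in [-1, -0.5]
g(-0.75) = 0.207 > 0, so the root lies in [-1, -0.75]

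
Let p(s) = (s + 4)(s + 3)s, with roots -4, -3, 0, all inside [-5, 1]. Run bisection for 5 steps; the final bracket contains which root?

0

s = -2 gives p = -4, negative; keep [-2, 1]
s = -0.5 gives p = -4.375, negative; keep [-0.5, 1]
s = 0.25 gives p = 3.453125, positive; keep [-0.5, 0.25]
s = -0.125 gives p = -1.3926, negative; keep [-0.125, 0.25]
s = 0.0625 gives p = 0.7776, positive; keep [-0.125, 0.0625]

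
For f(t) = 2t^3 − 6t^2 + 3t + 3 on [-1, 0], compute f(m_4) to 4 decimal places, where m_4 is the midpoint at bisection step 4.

f(-0.5) = -0.25 < 0, so the root lies in [-0.5, 0]
f(-0.25) = 1.84375 > 0, so the root lies in [-0.5, -0.25]
f(-0.375) = 0.925781 > 0, so the root lies in [-0.5, -0.375]
f(-0.4375) = 0.3716 > 0, so the root lies in [-0.5, -0.4375]

0.3716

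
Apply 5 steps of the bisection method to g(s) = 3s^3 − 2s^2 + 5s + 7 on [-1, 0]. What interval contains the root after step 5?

g(-0.5) = 3.625 > 0, so the root lies in [-1, -0.5]
g(-0.75) = 0.859375 > 0, so the root lies in [-1, -0.75]
g(-0.875) = -0.916016 < 0, so the root lies in [-0.875, -0.75]
g(-0.8125) = 0.0081 > 0, so the root lies in [-0.875, -0.8125]
g(-0.84375) = -0.4446 < 0, so the root lies in [-0.84375, -0.8125]

[-0.84375, -0.8125]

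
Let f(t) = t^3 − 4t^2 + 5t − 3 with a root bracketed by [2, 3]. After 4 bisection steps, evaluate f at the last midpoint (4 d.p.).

-0.0959

m = 2.5, f(m) = 0.125 (+); new bracket [2, 2.5]
m = 2.25, f(m) = -0.609375 (−); new bracket [2.25, 2.5]
m = 2.375, f(m) = -0.291016 (−); new bracket [2.375, 2.5]
m = 2.4375, f(m) = -0.0959 (−); new bracket [2.4375, 2.5]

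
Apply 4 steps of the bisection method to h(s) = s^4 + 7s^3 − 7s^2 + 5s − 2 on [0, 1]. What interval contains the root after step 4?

s = 0.5 gives h = -0.3125, negative; keep [0.5, 1]
s = 0.75 gives h = 1.082031, positive; keep [0.5, 0.75]
s = 0.625 gives h = 0.252197, positive; keep [0.5, 0.625]
s = 0.5625 gives h = -0.0564, negative; keep [0.5625, 0.625]

[0.5625, 0.625]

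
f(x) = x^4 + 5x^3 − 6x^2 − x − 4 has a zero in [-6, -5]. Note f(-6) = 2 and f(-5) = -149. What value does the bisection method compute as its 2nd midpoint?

x = -5.5 gives f = -96.8125, negative; keep [-6, -5.5]
x = -5.75 gives f = -54.042969, negative; keep [-6, -5.75]

-5.75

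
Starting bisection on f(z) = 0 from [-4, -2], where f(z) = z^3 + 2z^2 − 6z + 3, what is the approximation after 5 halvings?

midpoint -3: f = 12 > 0 → [-4, -3]
midpoint -3.5: f = 5.625 > 0 → [-4, -3.5]
midpoint -3.75: f = 0.890625 > 0 → [-4, -3.75]
midpoint -3.875: f = -1.9043 < 0 → [-3.875, -3.75]
midpoint -3.8125: f = -0.47 < 0 → [-3.8125, -3.75]

-3.8125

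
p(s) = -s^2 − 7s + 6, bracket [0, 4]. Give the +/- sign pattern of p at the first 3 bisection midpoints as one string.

midpoint 2: p = -12 < 0 → [0, 2]
midpoint 1: p = -2 < 0 → [0, 1]
midpoint 0.5: p = 2.25 > 0 → [0.5, 1]

--+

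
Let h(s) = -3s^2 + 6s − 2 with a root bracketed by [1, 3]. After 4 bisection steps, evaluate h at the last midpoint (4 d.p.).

h(2) = -2 < 0, so the root lies in [1, 2]
h(1.5) = 0.25 > 0, so the root lies in [1.5, 2]
h(1.75) = -0.6875 < 0, so the root lies in [1.5, 1.75]
h(1.625) = -0.1719 < 0, so the root lies in [1.5, 1.625]

-0.1719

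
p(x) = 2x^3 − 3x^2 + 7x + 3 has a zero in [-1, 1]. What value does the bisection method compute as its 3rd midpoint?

x = 0 gives p = 3, positive; keep [-1, 0]
x = -0.5 gives p = -1.5, negative; keep [-0.5, 0]
x = -0.25 gives p = 1.03125, positive; keep [-0.5, -0.25]

-0.25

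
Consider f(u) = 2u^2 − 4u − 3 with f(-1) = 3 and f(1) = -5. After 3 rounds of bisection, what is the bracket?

[-0.75, -0.5]

u = 0 gives f = -3, negative; keep [-1, 0]
u = -0.5 gives f = -0.5, negative; keep [-1, -0.5]
u = -0.75 gives f = 1.125, positive; keep [-0.75, -0.5]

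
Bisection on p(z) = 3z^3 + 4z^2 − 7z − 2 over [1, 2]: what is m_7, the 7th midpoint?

midpoint 1.5: p = 6.625 > 0 → [1, 1.5]
midpoint 1.25: p = 1.359375 > 0 → [1, 1.25]
midpoint 1.125: p = -0.541016 < 0 → [1.125, 1.25]
midpoint 1.1875: p = 0.3518 > 0 → [1.125, 1.1875]
midpoint 1.15625: p = -0.1087 < 0 → [1.15625, 1.1875]
midpoint 1.171875: p = 0.118 > 0 → [1.15625, 1.171875]
midpoint 1.1640625: p = 0.0038 > 0 → [1.15625, 1.1640625]

1.1640625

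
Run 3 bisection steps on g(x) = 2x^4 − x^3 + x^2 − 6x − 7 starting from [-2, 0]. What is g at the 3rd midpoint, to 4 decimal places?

m = -1, g(m) = 3 (+); new bracket [-1, 0]
m = -0.5, g(m) = -3.5 (−); new bracket [-1, -0.5]
m = -0.75, g(m) = -0.882812 (−); new bracket [-1, -0.75]

-0.8828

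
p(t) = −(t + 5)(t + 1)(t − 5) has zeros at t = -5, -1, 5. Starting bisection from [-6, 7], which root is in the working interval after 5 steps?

p(0.5) = 37.125 > 0, so the root lies in [0.5, 7]
p(3.75) = 51.953125 > 0, so the root lies in [3.75, 7]
p(5.375) = -24.802734 < 0, so the root lies in [3.75, 5.375]
p(4.5625) = 23.2712 > 0, so the root lies in [4.5625, 5.375]
p(4.96875) = 1.8594 > 0, so the root lies in [4.96875, 5.375]

5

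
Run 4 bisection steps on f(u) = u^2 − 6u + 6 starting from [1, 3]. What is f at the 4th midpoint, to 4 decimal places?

m = 2, f(m) = -2 (−); new bracket [1, 2]
m = 1.5, f(m) = -0.75 (−); new bracket [1, 1.5]
m = 1.25, f(m) = 0.0625 (+); new bracket [1.25, 1.5]
m = 1.375, f(m) = -0.3594 (−); new bracket [1.25, 1.375]

-0.3594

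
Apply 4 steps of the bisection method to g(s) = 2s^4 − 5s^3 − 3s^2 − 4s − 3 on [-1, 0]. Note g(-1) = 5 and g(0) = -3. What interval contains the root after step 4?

s = -0.5 gives g = -1, negative; keep [-1, -0.5]
s = -0.75 gives g = 1.054688, positive; keep [-0.75, -0.5]
s = -0.625 gives g = -0.145996, negative; keep [-0.75, -0.625]
s = -0.6875 gives g = 0.4036, positive; keep [-0.6875, -0.625]

[-0.6875, -0.625]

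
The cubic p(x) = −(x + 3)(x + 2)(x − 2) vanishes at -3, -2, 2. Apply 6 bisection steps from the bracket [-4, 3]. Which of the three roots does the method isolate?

m = -0.5, p(m) = 9.375 (+); new bracket [-0.5, 3]
m = 1.25, p(m) = 10.359375 (+); new bracket [1.25, 3]
m = 2.125, p(m) = -2.642578 (−); new bracket [1.25, 2.125]
m = 1.6875, p(m) = 5.4016 (+); new bracket [1.6875, 2.125]
m = 1.90625, p(m) = 1.7967 (+); new bracket [1.90625, 2.125]
m = 2.015625, p(m) = -0.3147 (−); new bracket [1.90625, 2.015625]

2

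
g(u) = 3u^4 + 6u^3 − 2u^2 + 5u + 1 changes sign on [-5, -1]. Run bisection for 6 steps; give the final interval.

u = -3 gives g = 49, positive; keep [-3, -1]
u = -2 gives g = -17, negative; keep [-3, -2]
u = -2.5 gives g = -0.5625, negative; keep [-3, -2.5]
u = -2.75 gives g = 18.918, positive; keep [-2.75, -2.5]
u = -2.625 gives g = 8.0085, positive; keep [-2.625, -2.5]
u = -2.5625 gives g = 3.4493, positive; keep [-2.5625, -2.5]

[-2.5625, -2.5]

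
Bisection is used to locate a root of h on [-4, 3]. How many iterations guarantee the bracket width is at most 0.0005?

14

Width after n steps is 7/2^n. Need 2^n ≥ 7/0.0005 = 14000.
2^13 = 8192 < 14000 ≤ 2^14 = 16384, so n = 14.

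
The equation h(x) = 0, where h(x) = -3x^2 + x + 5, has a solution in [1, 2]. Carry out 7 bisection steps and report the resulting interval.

[1.4609375, 1.46875]

midpoint 1.5: h = -0.25 < 0 → [1, 1.5]
midpoint 1.25: h = 1.5625 > 0 → [1.25, 1.5]
midpoint 1.375: h = 0.703125 > 0 → [1.375, 1.5]
midpoint 1.4375: h = 0.2383 > 0 → [1.4375, 1.5]
midpoint 1.46875: h = -0.0029 < 0 → [1.4375, 1.46875]
midpoint 1.453125: h = 0.1184 > 0 → [1.453125, 1.46875]
midpoint 1.4609375: h = 0.0579 > 0 → [1.4609375, 1.46875]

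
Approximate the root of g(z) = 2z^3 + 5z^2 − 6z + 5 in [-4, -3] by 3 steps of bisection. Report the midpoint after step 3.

-3.625

midpoint -3.5: g = 1.5 > 0 → [-4, -3.5]
midpoint -3.75: g = -7.65625 < 0 → [-3.75, -3.5]
midpoint -3.625: g = -2.816406 < 0 → [-3.625, -3.5]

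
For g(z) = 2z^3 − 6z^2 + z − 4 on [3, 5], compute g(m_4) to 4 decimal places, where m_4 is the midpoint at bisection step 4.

m = 4, g(m) = 32 (+); new bracket [3, 4]
m = 3.5, g(m) = 11.75 (+); new bracket [3, 3.5]
m = 3.25, g(m) = 4.53125 (+); new bracket [3, 3.25]
m = 3.125, g(m) = 1.5664 (+); new bracket [3, 3.125]

1.5664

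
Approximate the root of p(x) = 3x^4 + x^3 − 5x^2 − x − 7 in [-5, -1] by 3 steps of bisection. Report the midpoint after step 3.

midpoint -3: p = 167 > 0 → [-3, -1]
midpoint -2: p = 15 > 0 → [-2, -1]
midpoint -1.5: p = -4.9375 < 0 → [-2, -1.5]

-1.5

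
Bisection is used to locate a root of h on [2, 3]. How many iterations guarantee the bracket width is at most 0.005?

Width after n steps is 1/2^n. Need 2^n ≥ 1/0.005 = 200.
2^7 = 128 < 200 ≤ 2^8 = 256, so n = 8.

8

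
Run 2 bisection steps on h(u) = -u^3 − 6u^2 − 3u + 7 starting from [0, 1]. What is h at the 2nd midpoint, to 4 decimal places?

m = 0.5, h(m) = 3.875 (+); new bracket [0.5, 1]
m = 0.75, h(m) = 0.953125 (+); new bracket [0.75, 1]

0.9531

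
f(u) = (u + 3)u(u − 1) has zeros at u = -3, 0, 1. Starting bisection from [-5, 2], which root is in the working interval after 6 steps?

-3

m = -1.5, f(m) = 5.625 (+); new bracket [-5, -1.5]
m = -3.25, f(m) = -3.453125 (−); new bracket [-3.25, -1.5]
m = -2.375, f(m) = 5.009766 (+); new bracket [-3.25, -2.375]
m = -2.8125, f(m) = 2.0105 (+); new bracket [-3.25, -2.8125]
m = -3.03125, f(m) = -0.3819 (−); new bracket [-3.03125, -2.8125]
m = -2.921875, f(m) = 0.8953 (+); new bracket [-3.03125, -2.921875]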